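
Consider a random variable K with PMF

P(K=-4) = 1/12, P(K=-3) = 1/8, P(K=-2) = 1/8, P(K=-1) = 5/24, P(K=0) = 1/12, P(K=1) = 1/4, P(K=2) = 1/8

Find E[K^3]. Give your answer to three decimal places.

E[K^3] = Σ k^3·P(K=k)
 = (-64)·1/12 + (-27)·1/8 + (-8)·1/8 + (-1)·5/24 + 0·1/12 + 1·1/4 + 8·1/8
 = (-16/3) + (-27/8) + (-1) + (-5/24) + 0 + 1/4 + 1
 = -26/3

-8.667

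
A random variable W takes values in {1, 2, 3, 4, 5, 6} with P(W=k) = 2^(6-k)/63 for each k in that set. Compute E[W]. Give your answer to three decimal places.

1.905

E[W] = Σ w·P(W=w)
 = 1·32/63 + 2·16/63 + 3·8/63 + 4·4/63 + 5·2/63 + 6·1/63
 = 32/63 + 32/63 + 8/21 + 16/63 + 10/63 + 2/21
 = 40/21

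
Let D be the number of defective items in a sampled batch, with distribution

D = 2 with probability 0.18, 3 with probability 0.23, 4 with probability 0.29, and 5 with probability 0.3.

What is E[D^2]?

E[D^2] = Σ d^2·P(D=d)
 = 4·0.18 + 9·0.23 + 16·0.29 + 25·0.3
 = 0.72 + 2.07 + 4.64 + 7.5
 = 14.93

14.93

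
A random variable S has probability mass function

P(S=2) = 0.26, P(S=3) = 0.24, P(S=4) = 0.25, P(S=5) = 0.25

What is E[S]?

3.49

E[S] = Σ s·P(S=s)
 = 2·0.26 + 3·0.24 + 4·0.25 + 5·0.25
 = 0.52 + 0.72 + 1 + 1.25
 = 3.49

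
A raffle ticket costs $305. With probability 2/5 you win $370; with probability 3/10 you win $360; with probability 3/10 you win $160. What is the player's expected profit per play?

-1

E[payout] = 370·2/5 + 360·3/10 + 160·3/10
 = 148 + 108 + 48
 = 304
Net = 304 - 305 = -1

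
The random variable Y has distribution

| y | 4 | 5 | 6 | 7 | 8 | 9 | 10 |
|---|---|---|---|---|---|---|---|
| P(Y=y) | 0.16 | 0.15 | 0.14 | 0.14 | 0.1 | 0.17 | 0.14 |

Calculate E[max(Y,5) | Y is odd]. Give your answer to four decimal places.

P(Y is odd) = 0.15 + 0.14 + 0.17 = 0.46.
E[max(Y,5) | Y is odd] = [5·0.15 + 7·0.14 + 9·0.17] / 0.46
 = 3.26 / 0.46
 = 163/23

7.0870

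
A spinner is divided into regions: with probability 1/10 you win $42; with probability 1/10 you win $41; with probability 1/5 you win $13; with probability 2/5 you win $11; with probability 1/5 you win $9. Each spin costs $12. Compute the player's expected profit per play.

E[payout] = 42·1/10 + 41·1/10 + 13·1/5 + 11·2/5 + 9·1/5
 = 21/5 + 41/10 + 13/5 + 22/5 + 9/5
 = 171/10
Net = 171/10 - 12 = 51/10

5.1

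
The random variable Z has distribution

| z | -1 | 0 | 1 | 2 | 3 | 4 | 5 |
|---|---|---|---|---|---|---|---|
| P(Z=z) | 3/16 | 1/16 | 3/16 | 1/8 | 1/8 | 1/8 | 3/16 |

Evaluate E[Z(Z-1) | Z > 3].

P(Z > 3) = 1/8 + 3/16 = 5/16.
E[Z(Z-1) | Z > 3] = [12·1/8 + 20·3/16] / (5/16)
 = 21/4 / (5/16)
 = 84/5

16.8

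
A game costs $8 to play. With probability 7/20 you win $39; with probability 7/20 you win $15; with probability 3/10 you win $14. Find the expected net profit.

E[payout] = 39·7/20 + 15·7/20 + 14·3/10
 = 273/20 + 21/4 + 21/5
 = 231/10
Net = 231/10 - 8 = 151/10

15.1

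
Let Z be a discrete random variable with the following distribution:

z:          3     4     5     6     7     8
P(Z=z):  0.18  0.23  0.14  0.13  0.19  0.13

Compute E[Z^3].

E[Z^3] = Σ z^3·P(Z=z)
 = 27·0.18 + 64·0.23 + 125·0.14 + 216·0.13 + 343·0.19 + 512·0.13
 = 4.86 + 14.72 + 17.5 + 28.08 + 65.17 + 66.56
 = 196.89

196.89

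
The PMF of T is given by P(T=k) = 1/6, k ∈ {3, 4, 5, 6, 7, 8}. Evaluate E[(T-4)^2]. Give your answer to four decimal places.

5.1667

E[(T-4)^2] = Σ (t-4)^2·P(T=t)
 = 1·1/6 + 0·1/6 + 1·1/6 + 4·1/6 + 9·1/6 + 16·1/6
 = 1/6 + 0 + 1/6 + 2/3 + 3/2 + 8/3
 = 31/6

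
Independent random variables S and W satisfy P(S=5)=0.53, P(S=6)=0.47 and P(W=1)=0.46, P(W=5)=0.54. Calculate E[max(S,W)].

5.47

E[max(S,W)] = Σ_s Σ_w max(s,w) · P(S=s)P(W=w)
 = 5·0.2438 + 5·0.2862 + 6·0.2162 + 6·0.2538
 = 1.219 + 1.431 + 1.2972 + 1.5228
 = 5.47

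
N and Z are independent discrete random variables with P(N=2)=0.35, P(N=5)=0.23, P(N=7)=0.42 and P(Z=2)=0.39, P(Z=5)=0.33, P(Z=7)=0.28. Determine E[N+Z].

E[N+Z] = Σ_n Σ_z (n+z) · P(N=n)P(Z=z)
 = 4·0.1365 + 7·0.1155 + 9·0.098 + 7·0.0897 + 10·0.0759 + 12·0.0644 + 9·0.1638 + 12·0.1386 + 14·0.1176
 = 0.546 + 0.8085 + 0.882 + 0.6279 + 0.759 + 0.7728 + 1.4742 + 1.6632 + 1.6464
 = 9.18

9.18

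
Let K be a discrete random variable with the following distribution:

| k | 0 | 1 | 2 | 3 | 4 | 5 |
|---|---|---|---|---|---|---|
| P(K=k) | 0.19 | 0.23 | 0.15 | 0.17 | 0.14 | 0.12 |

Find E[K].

E[K] = Σ k·P(K=k)
 = 0·0.19 + 1·0.23 + 2·0.15 + 3·0.17 + 4·0.14 + 5·0.12
 = 0 + 0.23 + 0.3 + 0.51 + 0.56 + 0.6
 = 2.2

2.2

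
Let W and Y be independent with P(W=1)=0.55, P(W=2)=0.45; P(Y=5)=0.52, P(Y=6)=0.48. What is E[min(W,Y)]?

1.45

E[min(W,Y)] = Σ_w Σ_y min(w,y) · P(W=w)P(Y=y)
 = 1·0.286 + 1·0.264 + 2·0.234 + 2·0.216
 = 0.286 + 0.264 + 0.468 + 0.432
 = 1.45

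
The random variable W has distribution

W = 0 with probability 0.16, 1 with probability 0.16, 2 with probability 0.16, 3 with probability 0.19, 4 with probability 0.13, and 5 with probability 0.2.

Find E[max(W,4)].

4.2

E[max(W,4)] = Σ max(w,4)·P(W=w)
 = 4·0.16 + 4·0.16 + 4·0.16 + 4·0.19 + 4·0.13 + 5·0.2
 = 0.64 + 0.64 + 0.64 + 0.76 + 0.52 + 1
 = 4.2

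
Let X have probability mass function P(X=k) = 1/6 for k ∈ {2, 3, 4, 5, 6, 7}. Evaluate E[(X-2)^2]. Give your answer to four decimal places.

E[(X-2)^2] = Σ (x-2)^2·P(X=x)
 = 0·1/6 + 1·1/6 + 4·1/6 + 9·1/6 + 16·1/6 + 25·1/6
 = 0 + 1/6 + 2/3 + 3/2 + 8/3 + 25/6
 = 55/6

9.1667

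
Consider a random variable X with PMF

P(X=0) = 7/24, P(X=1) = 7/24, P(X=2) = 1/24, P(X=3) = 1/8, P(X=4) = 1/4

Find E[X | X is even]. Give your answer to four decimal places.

P(X is even) = 7/24 + 1/24 + 1/4 = 7/12.
E[X | X is even] = [0·7/24 + 2·1/24 + 4·1/4] / (7/12)
 = 13/12 / (7/12)
 = 13/7

1.8571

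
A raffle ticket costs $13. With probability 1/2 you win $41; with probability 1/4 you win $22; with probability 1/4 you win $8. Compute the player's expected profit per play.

E[payout] = 41·1/2 + 22·1/4 + 8·1/4
 = 41/2 + 11/2 + 2
 = 28
Net = 28 - 13 = 15

15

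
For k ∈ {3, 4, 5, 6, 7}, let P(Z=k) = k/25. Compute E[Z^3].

E[Z^3] = Σ z^3·P(Z=z)
 = 27·3/25 + 64·4/25 + 125·1/5 + 216·6/25 + 343·7/25
 = 81/25 + 256/25 + 25 + 1296/25 + 2401/25
 = 4659/25

186.36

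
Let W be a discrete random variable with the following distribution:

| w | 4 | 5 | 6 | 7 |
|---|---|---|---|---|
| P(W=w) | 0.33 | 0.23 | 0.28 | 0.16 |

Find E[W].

5.27

E[W] = Σ w·P(W=w)
 = 4·0.33 + 5·0.23 + 6·0.28 + 7·0.16
 = 1.32 + 1.15 + 1.68 + 1.12
 = 5.27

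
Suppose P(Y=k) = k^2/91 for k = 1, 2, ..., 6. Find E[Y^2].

E[Y^2] = Σ y^2·P(Y=y)
 = 1·1/91 + 4·4/91 + 9·9/91 + 16·16/91 + 25·25/91 + 36·36/91
 = 1/91 + 16/91 + 81/91 + 256/91 + 625/91 + 1296/91
 = 25

25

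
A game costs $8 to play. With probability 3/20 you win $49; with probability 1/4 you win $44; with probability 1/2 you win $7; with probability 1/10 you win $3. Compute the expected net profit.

E[payout] = 49·3/20 + 44·1/4 + 7·1/2 + 3·1/10
 = 147/20 + 11 + 7/2 + 3/10
 = 443/20
Net = 443/20 - 8 = 283/20

14.15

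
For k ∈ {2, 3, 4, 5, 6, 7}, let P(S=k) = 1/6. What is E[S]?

4.5

E[S] = Σ s·P(S=s)
 = 2·1/6 + 3·1/6 + 4·1/6 + 5·1/6 + 6·1/6 + 7·1/6
 = 1/3 + 1/2 + 2/3 + 5/6 + 1 + 7/6
 = 9/2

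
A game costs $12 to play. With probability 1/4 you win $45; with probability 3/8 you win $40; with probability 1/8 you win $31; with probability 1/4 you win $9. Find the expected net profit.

E[payout] = 45·1/4 + 40·3/8 + 31·1/8 + 9·1/4
 = 45/4 + 15 + 31/8 + 9/4
 = 259/8
Net = 259/8 - 12 = 163/8

20.375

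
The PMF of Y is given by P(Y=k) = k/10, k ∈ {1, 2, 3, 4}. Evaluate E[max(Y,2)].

E[max(Y,2)] = Σ max(y,2)·P(Y=y)
 = 2·1/10 + 2·1/5 + 3·3/10 + 4·2/5
 = 1/5 + 2/5 + 9/10 + 8/5
 = 31/10

3.1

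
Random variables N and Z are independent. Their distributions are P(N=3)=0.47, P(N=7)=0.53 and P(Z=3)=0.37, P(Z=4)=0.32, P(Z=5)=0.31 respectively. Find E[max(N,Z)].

5.5618

E[max(N,Z)] = Σ_n Σ_z max(n,z) · P(N=n)P(Z=z)
 = 3·0.1739 + 4·0.1504 + 5·0.1457 + 7·0.1961 + 7·0.1696 + 7·0.1643
 = 0.5217 + 0.6016 + 0.7285 + 1.3727 + 1.1872 + 1.1501
 = 5.5618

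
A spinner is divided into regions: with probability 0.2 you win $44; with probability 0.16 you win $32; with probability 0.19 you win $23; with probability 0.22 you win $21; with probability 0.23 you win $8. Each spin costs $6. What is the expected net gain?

E[payout] = 44·0.2 + 32·0.16 + 23·0.19 + 21·0.22 + 8·0.23
 = 8.8 + 5.12 + 4.37 + 4.62 + 1.84
 = 24.75
Net = 24.75 - 6 = 18.75

18.75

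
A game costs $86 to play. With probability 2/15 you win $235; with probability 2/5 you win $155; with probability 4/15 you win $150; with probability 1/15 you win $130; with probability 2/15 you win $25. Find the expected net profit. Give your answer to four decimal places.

E[payout] = 235·2/15 + 155·2/5 + 150·4/15 + 130·1/15 + 25·2/15
 = 94/3 + 62 + 40 + 26/3 + 10/3
 = 436/3
Net = 436/3 - 86 = 178/3

59.3333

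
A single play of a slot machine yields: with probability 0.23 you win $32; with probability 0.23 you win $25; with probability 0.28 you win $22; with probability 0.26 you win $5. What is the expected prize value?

20.57

E[payout] = 32·0.23 + 25·0.23 + 22·0.28 + 5·0.26
 = 7.36 + 5.75 + 6.16 + 1.3
 = 20.57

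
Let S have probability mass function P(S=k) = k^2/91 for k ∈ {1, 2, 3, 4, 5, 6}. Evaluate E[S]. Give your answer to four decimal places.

4.8462

E[S] = Σ s·P(S=s)
 = 1·1/91 + 2·4/91 + 3·9/91 + 4·16/91 + 5·25/91 + 6·36/91
 = 1/91 + 8/91 + 27/91 + 64/91 + 125/91 + 216/91
 = 63/13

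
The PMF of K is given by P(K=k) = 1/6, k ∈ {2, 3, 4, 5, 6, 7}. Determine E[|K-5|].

1.5

E[|K-5|] = Σ |k-5|·P(K=k)
 = 3·1/6 + 2·1/6 + 1·1/6 + 0·1/6 + 1·1/6 + 2·1/6
 = 1/2 + 1/3 + 1/6 + 0 + 1/6 + 1/3
 = 3/2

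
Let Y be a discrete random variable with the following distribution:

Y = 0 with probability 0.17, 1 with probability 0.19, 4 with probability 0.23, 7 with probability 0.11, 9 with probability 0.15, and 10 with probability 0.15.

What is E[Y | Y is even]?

4.4

P(Y is even) = 0.17 + 0.23 + 0.15 = 0.55.
E[Y | Y is even] = [0·0.17 + 4·0.23 + 10·0.15] / 0.55
 = 2.42 / 0.55
 = 22/5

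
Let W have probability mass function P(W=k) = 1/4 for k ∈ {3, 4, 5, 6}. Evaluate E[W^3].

E[W^3] = Σ w^3·P(W=w)
 = 27·1/4 + 64·1/4 + 125·1/4 + 216·1/4
 = 27/4 + 16 + 125/4 + 54
 = 108

108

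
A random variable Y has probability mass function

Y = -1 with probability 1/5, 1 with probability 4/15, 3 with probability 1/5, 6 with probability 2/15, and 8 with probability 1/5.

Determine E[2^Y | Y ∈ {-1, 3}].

P(Y ∈ {-1, 3}) = 1/5 + 1/5 = 2/5.
E[2^Y | Y ∈ {-1, 3}] = [1/2·1/5 + 8·1/5] / (2/5)
 = 17/10 / (2/5)
 = 17/4

4.25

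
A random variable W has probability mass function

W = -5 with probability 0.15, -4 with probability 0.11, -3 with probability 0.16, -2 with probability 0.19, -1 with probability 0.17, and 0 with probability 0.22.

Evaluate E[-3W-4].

2.66

E[-3W-4] = Σ (-3w-4)·P(W=w)
 = 11·0.15 + 8·0.11 + 5·0.16 + 2·0.19 + (-1)·0.17 + (-4)·0.22
 = 1.65 + 0.88 + 0.8 + 0.38 + (-0.17) + (-0.88)
 = 2.66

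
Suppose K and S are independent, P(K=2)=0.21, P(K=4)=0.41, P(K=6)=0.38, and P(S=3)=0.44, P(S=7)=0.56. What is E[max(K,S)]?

5.922

E[max(K,S)] = Σ_k Σ_s max(k,s) · P(K=k)P(S=s)
 = 3·0.0924 + 7·0.1176 + 4·0.1804 + 7·0.2296 + 6·0.1672 + 7·0.2128
 = 0.2772 + 0.8232 + 0.7216 + 1.6072 + 1.0032 + 1.4896
 = 5.922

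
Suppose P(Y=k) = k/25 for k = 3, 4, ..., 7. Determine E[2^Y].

E[2^Y] = Σ 2^y·P(Y=y)
 = 8·3/25 + 16·4/25 + 32·1/5 + 64·6/25 + 128·7/25
 = 24/25 + 64/25 + 32/5 + 384/25 + 896/25
 = 1528/25

61.12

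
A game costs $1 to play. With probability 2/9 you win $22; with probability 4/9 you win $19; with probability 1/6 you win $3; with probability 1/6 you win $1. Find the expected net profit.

13

E[payout] = 22·2/9 + 19·4/9 + 3·1/6 + 1·1/6
 = 44/9 + 76/9 + 1/2 + 1/6
 = 14
Net = 14 - 1 = 13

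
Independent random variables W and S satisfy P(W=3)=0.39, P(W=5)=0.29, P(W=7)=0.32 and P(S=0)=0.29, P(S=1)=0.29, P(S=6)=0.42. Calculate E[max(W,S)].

E[max(W,S)] = Σ_w Σ_s max(w,s) · P(W=w)P(S=s)
 = 3·0.1131 + 3·0.1131 + 6·0.1638 + 5·0.0841 + 5·0.0841 + 6·0.1218 + 7·0.0928 + 7·0.0928 + 7·0.1344
 = 0.3393 + 0.3393 + 0.9828 + 0.4205 + 0.4205 + 0.7308 + 0.6496 + 0.6496 + 0.9408
 = 5.4732

5.4732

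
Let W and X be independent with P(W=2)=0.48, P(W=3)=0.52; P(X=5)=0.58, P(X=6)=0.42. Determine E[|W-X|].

E[|W-X|] = Σ_w Σ_x |w-x| · P(W=w)P(X=x)
 = 3·0.2784 + 4·0.2016 + 2·0.3016 + 3·0.2184
 = 0.8352 + 0.8064 + 0.6032 + 0.6552
 = 2.9

2.9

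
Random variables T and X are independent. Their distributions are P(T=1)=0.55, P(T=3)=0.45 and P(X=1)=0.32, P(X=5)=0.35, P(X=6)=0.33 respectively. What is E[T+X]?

5.95

E[T+X] = Σ_t Σ_x (t+x) · P(T=t)P(X=x)
 = 2·0.176 + 6·0.1925 + 7·0.1815 + 4·0.144 + 8·0.1575 + 9·0.1485
 = 0.352 + 1.155 + 1.2705 + 0.576 + 1.26 + 1.3365
 = 5.95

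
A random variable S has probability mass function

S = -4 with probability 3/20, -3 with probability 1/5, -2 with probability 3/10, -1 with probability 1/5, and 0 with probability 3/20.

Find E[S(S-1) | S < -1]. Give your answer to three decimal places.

P(S < -1) = 3/20 + 1/5 + 3/10 = 13/20.
E[S(S-1) | S < -1] = [20·3/20 + 12·1/5 + 6·3/10] / (13/20)
 = 36/5 / (13/20)
 = 144/13

11.077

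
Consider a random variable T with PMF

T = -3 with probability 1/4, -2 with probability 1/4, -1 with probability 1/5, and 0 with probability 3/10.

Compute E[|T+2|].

1.05

E[|T+2|] = Σ |t+2|·P(T=t)
 = 1·1/4 + 0·1/4 + 1·1/5 + 2·3/10
 = 1/4 + 0 + 1/5 + 3/5
 = 21/20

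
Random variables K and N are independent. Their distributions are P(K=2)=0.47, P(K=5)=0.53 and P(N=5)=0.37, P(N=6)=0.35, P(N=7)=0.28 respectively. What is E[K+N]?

9.5

E[K+N] = Σ_k Σ_n (k+n) · P(K=k)P(N=n)
 = 7·0.1739 + 8·0.1645 + 9·0.1316 + 10·0.1961 + 11·0.1855 + 12·0.1484
 = 1.2173 + 1.316 + 1.1844 + 1.961 + 2.0405 + 1.7808
 = 9.5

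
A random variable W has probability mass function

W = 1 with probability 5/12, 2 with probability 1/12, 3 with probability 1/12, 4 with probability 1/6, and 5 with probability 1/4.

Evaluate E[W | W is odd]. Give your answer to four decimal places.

P(W is odd) = 5/12 + 1/12 + 1/4 = 3/4.
E[W | W is odd] = [1·5/12 + 3·1/12 + 5·1/4] / (3/4)
 = 23/12 / (3/4)
 = 23/9

2.5556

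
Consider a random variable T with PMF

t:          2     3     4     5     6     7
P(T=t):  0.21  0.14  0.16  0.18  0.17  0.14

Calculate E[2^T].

E[2^T] = Σ 2^t·P(T=t)
 = 4·0.21 + 8·0.14 + 16·0.16 + 32·0.18 + 64·0.17 + 128·0.14
 = 0.84 + 1.12 + 2.56 + 5.76 + 10.88 + 17.92
 = 39.08

39.08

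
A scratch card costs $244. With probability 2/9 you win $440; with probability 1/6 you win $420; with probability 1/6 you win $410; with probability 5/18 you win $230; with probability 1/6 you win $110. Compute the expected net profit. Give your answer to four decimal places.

E[payout] = 440·2/9 + 420·1/6 + 410·1/6 + 230·5/18 + 110·1/6
 = 880/9 + 70 + 205/3 + 575/9 + 55/3
 = 955/3
Net = 955/3 - 244 = 223/3

74.3333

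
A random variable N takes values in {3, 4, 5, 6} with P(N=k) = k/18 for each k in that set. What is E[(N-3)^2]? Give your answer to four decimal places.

4.3333

E[(N-3)^2] = Σ (n-3)^2·P(N=n)
 = 0·1/6 + 1·2/9 + 4·5/18 + 9·1/3
 = 0 + 2/9 + 10/9 + 3
 = 13/3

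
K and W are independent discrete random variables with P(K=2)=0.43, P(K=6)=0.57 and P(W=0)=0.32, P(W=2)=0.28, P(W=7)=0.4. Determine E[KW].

E[KW] = Σ_k Σ_w kw · P(K=k)P(W=w)
 = 0·0.1376 + 4·0.1204 + 14·0.172 + 0·0.1824 + 12·0.1596 + 42·0.228
 = 0 + 0.4816 + 2.408 + 0 + 1.9152 + 9.576
 = 14.3808

14.3808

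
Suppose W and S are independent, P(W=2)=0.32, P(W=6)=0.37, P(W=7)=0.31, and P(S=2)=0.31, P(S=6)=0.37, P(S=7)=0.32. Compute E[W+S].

10.11

E[W+S] = Σ_w Σ_s (w+s) · P(W=w)P(S=s)
 = 4·0.0992 + 8·0.1184 + 9·0.1024 + 8·0.1147 + 12·0.1369 + 13·0.1184 + 9·0.0961 + 13·0.1147 + 14·0.0992
 = 0.3968 + 0.9472 + 0.9216 + 0.9176 + 1.6428 + 1.5392 + 0.8649 + 1.4911 + 1.3888
 = 10.11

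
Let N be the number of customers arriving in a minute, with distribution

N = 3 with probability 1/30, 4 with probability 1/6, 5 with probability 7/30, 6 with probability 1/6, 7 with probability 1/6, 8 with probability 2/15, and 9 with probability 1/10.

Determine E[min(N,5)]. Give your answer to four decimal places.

4.7667

E[min(N,5)] = Σ min(n,5)·P(N=n)
 = 3·1/30 + 4·1/6 + 5·7/30 + 5·1/6 + 5·1/6 + 5·2/15 + 5·1/10
 = 1/10 + 2/3 + 7/6 + 5/6 + 5/6 + 2/3 + 1/2
 = 143/30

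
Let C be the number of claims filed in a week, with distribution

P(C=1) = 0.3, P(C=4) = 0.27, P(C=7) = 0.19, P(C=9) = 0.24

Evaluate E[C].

E[C] = Σ c·P(C=c)
 = 1·0.3 + 4·0.27 + 7·0.19 + 9·0.24
 = 0.3 + 1.08 + 1.33 + 2.16
 = 4.87

4.87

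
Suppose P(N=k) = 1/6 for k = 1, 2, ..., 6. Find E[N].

E[N] = Σ n·P(N=n)
 = 1·1/6 + 2·1/6 + 3·1/6 + 4·1/6 + 5·1/6 + 6·1/6
 = 1/6 + 1/3 + 1/2 + 2/3 + 5/6 + 1
 = 7/2

3.5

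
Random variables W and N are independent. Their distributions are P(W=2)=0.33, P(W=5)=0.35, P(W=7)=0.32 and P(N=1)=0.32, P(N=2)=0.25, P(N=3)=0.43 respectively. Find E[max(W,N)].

E[max(W,N)] = Σ_w Σ_n max(w,n) · P(W=w)P(N=n)
 = 2·0.1056 + 2·0.0825 + 3·0.1419 + 5·0.112 + 5·0.0875 + 5·0.1505 + 7·0.1024 + 7·0.08 + 7·0.1376
 = 0.2112 + 0.165 + 0.4257 + 0.56 + 0.4375 + 0.7525 + 0.7168 + 0.56 + 0.9632
 = 4.7919

4.7919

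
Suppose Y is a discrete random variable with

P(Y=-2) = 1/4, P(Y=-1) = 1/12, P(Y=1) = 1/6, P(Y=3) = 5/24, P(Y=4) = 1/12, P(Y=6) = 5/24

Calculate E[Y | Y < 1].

P(Y < 1) = 1/4 + 1/12 = 1/3.
E[Y | Y < 1] = [(-2)·1/4 + (-1)·1/12] / (1/3)
 = -7/12 / (1/3)
 = -7/4

-1.75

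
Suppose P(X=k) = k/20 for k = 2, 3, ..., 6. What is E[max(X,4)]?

E[max(X,4)] = Σ max(x,4)·P(X=x)
 = 4·1/10 + 4·3/20 + 4·1/5 + 5·1/4 + 6·3/10
 = 2/5 + 3/5 + 4/5 + 5/4 + 9/5
 = 97/20

4.85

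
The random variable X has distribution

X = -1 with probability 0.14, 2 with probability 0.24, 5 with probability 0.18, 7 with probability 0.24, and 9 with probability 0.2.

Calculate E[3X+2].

E[3X+2] = Σ (3x+2)·P(X=x)
 = (-1)·0.14 + 8·0.24 + 17·0.18 + 23·0.24 + 29·0.2
 = (-0.14) + 1.92 + 3.06 + 5.52 + 5.8
 = 16.16

16.16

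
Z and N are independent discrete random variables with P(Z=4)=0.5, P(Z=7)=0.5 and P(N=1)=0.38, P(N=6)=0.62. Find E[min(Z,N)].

E[min(Z,N)] = Σ_z Σ_n min(z,n) · P(Z=z)P(N=n)
 = 1·0.19 + 4·0.31 + 1·0.19 + 6·0.31
 = 0.19 + 1.24 + 0.19 + 1.86
 = 3.48

3.48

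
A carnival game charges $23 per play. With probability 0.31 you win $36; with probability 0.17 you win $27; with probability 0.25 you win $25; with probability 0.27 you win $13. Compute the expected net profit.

E[payout] = 36·0.31 + 27·0.17 + 25·0.25 + 13·0.27
 = 11.16 + 4.59 + 6.25 + 3.51
 = 25.51
Net = 25.51 - 23 = 2.51

2.51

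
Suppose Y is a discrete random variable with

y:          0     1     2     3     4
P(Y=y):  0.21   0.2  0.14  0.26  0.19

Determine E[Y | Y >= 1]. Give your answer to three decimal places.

2.557

P(Y >= 1) = 0.2 + 0.14 + 0.26 + 0.19 = 0.79.
E[Y | Y >= 1] = [1·0.2 + 2·0.14 + 3·0.26 + 4·0.19] / 0.79
 = 2.02 / 0.79
 = 202/79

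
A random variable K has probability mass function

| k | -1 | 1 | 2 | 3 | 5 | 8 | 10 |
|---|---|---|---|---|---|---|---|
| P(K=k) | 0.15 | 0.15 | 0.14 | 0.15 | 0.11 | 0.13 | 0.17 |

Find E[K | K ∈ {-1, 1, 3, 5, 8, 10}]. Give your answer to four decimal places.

4.3488

P(K ∈ {-1, 1, 3, 5, 8, 10}) = 0.15 + 0.15 + 0.15 + 0.11 + 0.13 + 0.17 = 0.86.
E[K | K ∈ {-1, 1, 3, 5, 8, 10}] = [(-1)·0.15 + 1·0.15 + 3·0.15 + 5·0.11 + 8·0.13 + 10·0.17] / 0.86
 = 3.74 / 0.86
 = 187/43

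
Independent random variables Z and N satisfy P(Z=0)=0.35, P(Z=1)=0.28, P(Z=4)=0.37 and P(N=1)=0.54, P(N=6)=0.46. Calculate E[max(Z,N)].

E[max(Z,N)] = Σ_z Σ_n max(z,n) · P(Z=z)P(N=n)
 = 1·0.189 + 6·0.161 + 1·0.1512 + 6·0.1288 + 4·0.1998 + 6·0.1702
 = 0.189 + 0.966 + 0.1512 + 0.7728 + 0.7992 + 1.0212
 = 3.8994

3.8994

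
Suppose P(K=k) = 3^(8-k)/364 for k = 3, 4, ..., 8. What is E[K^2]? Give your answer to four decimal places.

12.8929

E[K^2] = Σ k^2·P(K=k)
 = 9·243/364 + 16·81/364 + 25·27/364 + 36·9/364 + 49·3/364 + 64·1/364
 = 2187/364 + 324/91 + 675/364 + 81/91 + 21/52 + 16/91
 = 361/28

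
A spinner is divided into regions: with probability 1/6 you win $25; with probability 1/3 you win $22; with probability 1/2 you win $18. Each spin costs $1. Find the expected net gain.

E[payout] = 25·1/6 + 22·1/3 + 18·1/2
 = 25/6 + 22/3 + 9
 = 41/2
Net = 41/2 - 1 = 39/2

19.5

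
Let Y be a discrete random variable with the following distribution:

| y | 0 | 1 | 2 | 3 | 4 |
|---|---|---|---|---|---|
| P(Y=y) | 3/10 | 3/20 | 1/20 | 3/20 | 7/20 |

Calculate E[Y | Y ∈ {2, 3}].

2.75

P(Y ∈ {2, 3}) = 1/20 + 3/20 = 1/5.
E[Y | Y ∈ {2, 3}] = [2·1/20 + 3·3/20] / (1/5)
 = 11/20 / (1/5)
 = 11/4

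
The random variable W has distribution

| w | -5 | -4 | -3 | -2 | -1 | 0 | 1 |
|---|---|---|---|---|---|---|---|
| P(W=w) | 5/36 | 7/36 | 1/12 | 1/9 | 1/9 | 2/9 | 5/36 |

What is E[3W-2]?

-7.75

E[3W-2] = Σ (3w-2)·P(W=w)
 = (-17)·5/36 + (-14)·7/36 + (-11)·1/12 + (-8)·1/9 + (-5)·1/9 + (-2)·2/9 + 1·5/36
 = (-85/36) + (-49/18) + (-11/12) + (-8/9) + (-5/9) + (-4/9) + 5/36
 = -31/4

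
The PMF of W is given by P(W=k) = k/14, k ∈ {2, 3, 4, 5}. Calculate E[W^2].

16

E[W^2] = Σ w^2·P(W=w)
 = 4·1/7 + 9·3/14 + 16·2/7 + 25·5/14
 = 4/7 + 27/14 + 32/7 + 125/14
 = 16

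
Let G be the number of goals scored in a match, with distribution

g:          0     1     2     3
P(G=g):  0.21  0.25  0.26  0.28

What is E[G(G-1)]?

2.2

E[G(G-1)] = Σ g(g-1)·P(G=g)
 = 0·0.21 + 0·0.25 + 2·0.26 + 6·0.28
 = 0 + 0 + 0.52 + 1.68
 = 2.2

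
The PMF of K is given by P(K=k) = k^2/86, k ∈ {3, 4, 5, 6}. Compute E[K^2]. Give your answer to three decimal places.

26.256

E[K^2] = Σ k^2·P(K=k)
 = 9·9/86 + 16·8/43 + 25·25/86 + 36·18/43
 = 81/86 + 128/43 + 625/86 + 648/43
 = 1129/43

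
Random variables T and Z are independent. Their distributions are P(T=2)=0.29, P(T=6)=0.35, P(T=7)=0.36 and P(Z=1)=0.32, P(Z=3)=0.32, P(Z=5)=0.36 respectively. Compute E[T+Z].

8.28

E[T+Z] = Σ_t Σ_z (t+z) · P(T=t)P(Z=z)
 = 3·0.0928 + 5·0.0928 + 7·0.1044 + 7·0.112 + 9·0.112 + 11·0.126 + 8·0.1152 + 10·0.1152 + 12·0.1296
 = 0.2784 + 0.464 + 0.7308 + 0.784 + 1.008 + 1.386 + 0.9216 + 1.152 + 1.5552
 = 8.28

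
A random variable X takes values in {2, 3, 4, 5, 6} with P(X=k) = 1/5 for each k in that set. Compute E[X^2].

E[X^2] = Σ x^2·P(X=x)
 = 4·1/5 + 9·1/5 + 16·1/5 + 25·1/5 + 36·1/5
 = 4/5 + 9/5 + 16/5 + 5 + 36/5
 = 18

18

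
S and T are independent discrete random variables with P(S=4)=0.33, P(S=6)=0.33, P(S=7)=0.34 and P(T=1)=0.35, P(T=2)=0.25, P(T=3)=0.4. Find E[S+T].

7.73

E[S+T] = Σ_s Σ_t (s+t) · P(S=s)P(T=t)
 = 5·0.1155 + 6·0.0825 + 7·0.132 + 7·0.1155 + 8·0.0825 + 9·0.132 + 8·0.119 + 9·0.085 + 10·0.136
 = 0.5775 + 0.495 + 0.924 + 0.8085 + 0.66 + 1.188 + 0.952 + 0.765 + 1.36
 = 7.73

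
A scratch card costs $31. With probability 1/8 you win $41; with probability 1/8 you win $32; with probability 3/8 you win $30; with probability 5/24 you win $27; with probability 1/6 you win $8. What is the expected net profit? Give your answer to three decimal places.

-3.667

E[payout] = 41·1/8 + 32·1/8 + 30·3/8 + 27·5/24 + 8·1/6
 = 41/8 + 4 + 45/4 + 45/8 + 4/3
 = 82/3
Net = 82/3 - 31 = -11/3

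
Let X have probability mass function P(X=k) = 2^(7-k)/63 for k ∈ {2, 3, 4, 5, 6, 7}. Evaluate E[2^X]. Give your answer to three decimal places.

12.190

E[2^X] = Σ 2^x·P(X=x)
 = 4·32/63 + 8·16/63 + 16·8/63 + 32·4/63 + 64·2/63 + 128·1/63
 = 128/63 + 128/63 + 128/63 + 128/63 + 128/63 + 128/63
 = 256/21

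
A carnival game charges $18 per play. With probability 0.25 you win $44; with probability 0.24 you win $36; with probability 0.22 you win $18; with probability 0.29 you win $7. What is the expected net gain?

7.63

E[payout] = 44·0.25 + 36·0.24 + 18·0.22 + 7·0.29
 = 11 + 8.64 + 3.96 + 2.03
 = 25.63
Net = 25.63 - 18 = 7.63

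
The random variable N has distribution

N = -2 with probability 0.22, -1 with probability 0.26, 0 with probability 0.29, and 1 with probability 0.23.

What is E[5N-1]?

-3.35

E[5N-1] = Σ (5n-1)·P(N=n)
 = (-11)·0.22 + (-6)·0.26 + (-1)·0.29 + 4·0.23
 = (-2.42) + (-1.56) + (-0.29) + 0.92
 = -3.35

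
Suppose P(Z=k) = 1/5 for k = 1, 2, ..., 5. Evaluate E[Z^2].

E[Z^2] = Σ z^2·P(Z=z)
 = 1·1/5 + 4·1/5 + 9·1/5 + 16·1/5 + 25·1/5
 = 1/5 + 4/5 + 9/5 + 16/5 + 5
 = 11

11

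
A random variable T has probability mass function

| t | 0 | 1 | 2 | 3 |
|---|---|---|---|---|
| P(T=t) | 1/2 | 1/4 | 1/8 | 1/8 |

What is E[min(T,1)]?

0.5

E[min(T,1)] = Σ min(t,1)·P(T=t)
 = 0·1/2 + 1·1/4 + 1·1/8 + 1·1/8
 = 0 + 1/4 + 1/8 + 1/8
 = 1/2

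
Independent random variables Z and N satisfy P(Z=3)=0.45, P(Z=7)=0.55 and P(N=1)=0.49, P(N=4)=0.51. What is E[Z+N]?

E[Z+N] = Σ_z Σ_n (z+n) · P(Z=z)P(N=n)
 = 4·0.2205 + 7·0.2295 + 8·0.2695 + 11·0.2805
 = 0.882 + 1.6065 + 2.156 + 3.0855
 = 7.73

7.73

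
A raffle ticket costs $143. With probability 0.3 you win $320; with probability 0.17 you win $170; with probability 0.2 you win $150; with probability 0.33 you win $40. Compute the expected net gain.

25.1

E[payout] = 320·0.3 + 170·0.17 + 150·0.2 + 40·0.33
 = 96 + 28.9 + 30 + 13.2
 = 168.1
Net = 168.1 - 143 = 25.1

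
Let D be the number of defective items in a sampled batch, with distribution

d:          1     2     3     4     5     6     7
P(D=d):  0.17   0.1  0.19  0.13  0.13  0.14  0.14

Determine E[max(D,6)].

6.14

E[max(D,6)] = Σ max(d,6)·P(D=d)
 = 6·0.17 + 6·0.1 + 6·0.19 + 6·0.13 + 6·0.13 + 6·0.14 + 7·0.14
 = 1.02 + 0.6 + 1.14 + 0.78 + 0.78 + 0.84 + 0.98
 = 6.14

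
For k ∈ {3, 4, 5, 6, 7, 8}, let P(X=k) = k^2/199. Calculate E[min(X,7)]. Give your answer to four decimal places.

6.1457

E[min(X,7)] = Σ min(x,7)·P(X=x)
 = 3·9/199 + 4·16/199 + 5·25/199 + 6·36/199 + 7·49/199 + 7·64/199
 = 27/199 + 64/199 + 125/199 + 216/199 + 343/199 + 448/199
 = 1223/199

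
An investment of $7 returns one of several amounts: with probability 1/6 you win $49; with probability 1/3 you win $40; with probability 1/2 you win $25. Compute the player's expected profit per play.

27

E[payout] = 49·1/6 + 40·1/3 + 25·1/2
 = 49/6 + 40/3 + 25/2
 = 34
Net = 34 - 7 = 27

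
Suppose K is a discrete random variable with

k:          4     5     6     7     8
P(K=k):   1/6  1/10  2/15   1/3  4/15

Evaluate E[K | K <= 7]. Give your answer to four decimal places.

5.8636

P(K <= 7) = 1/6 + 1/10 + 2/15 + 1/3 = 11/15.
E[K | K <= 7] = [4·1/6 + 5·1/10 + 6·2/15 + 7·1/3] / (11/15)
 = 43/10 / (11/15)
 = 129/22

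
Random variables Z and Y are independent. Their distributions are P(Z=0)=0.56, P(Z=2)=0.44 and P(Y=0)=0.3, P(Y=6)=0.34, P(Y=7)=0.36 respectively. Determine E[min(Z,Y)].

0.616

E[min(Z,Y)] = Σ_z Σ_y min(z,y) · P(Z=z)P(Y=y)
 = 0·0.168 + 0·0.1904 + 0·0.2016 + 0·0.132 + 2·0.1496 + 2·0.1584
 = 0 + 0 + 0 + 0 + 0.2992 + 0.3168
 = 0.616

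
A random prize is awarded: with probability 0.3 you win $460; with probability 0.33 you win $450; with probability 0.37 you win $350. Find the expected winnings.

416

E[payout] = 460·0.3 + 450·0.33 + 350·0.37
 = 138 + 148.5 + 129.5
 = 416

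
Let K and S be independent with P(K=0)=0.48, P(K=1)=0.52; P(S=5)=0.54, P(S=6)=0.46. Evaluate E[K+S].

E[K+S] = Σ_k Σ_s (k+s) · P(K=k)P(S=s)
 = 5·0.2592 + 6·0.2208 + 6·0.2808 + 7·0.2392
 = 1.296 + 1.3248 + 1.6848 + 1.6744
 = 5.98

5.98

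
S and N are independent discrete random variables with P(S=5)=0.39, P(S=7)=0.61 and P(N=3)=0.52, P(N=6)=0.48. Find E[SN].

27.6168

E[SN] = Σ_s Σ_n sn · P(S=s)P(N=n)
 = 15·0.2028 + 30·0.1872 + 21·0.3172 + 42·0.2928
 = 3.042 + 5.616 + 6.6612 + 12.2976
 = 27.6168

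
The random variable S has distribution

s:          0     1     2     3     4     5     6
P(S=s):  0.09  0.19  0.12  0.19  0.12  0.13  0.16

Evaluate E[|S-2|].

1.83

E[|S-2|] = Σ |s-2|·P(S=s)
 = 2·0.09 + 1·0.19 + 0·0.12 + 1·0.19 + 2·0.12 + 3·0.13 + 4·0.16
 = 0.18 + 0.19 + 0 + 0.19 + 0.24 + 0.39 + 0.64
 = 1.83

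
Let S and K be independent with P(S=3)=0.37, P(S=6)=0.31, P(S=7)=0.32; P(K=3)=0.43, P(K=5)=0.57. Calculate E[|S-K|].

1.9136

E[|S-K|] = Σ_s Σ_k |s-k| · P(S=s)P(K=k)
 = 0·0.1591 + 2·0.2109 + 3·0.1333 + 1·0.1767 + 4·0.1376 + 2·0.1824
 = 0 + 0.4218 + 0.3999 + 0.1767 + 0.5504 + 0.3648
 = 1.9136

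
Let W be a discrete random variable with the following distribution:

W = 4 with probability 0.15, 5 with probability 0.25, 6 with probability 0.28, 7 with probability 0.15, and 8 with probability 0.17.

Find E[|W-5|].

1.24

E[|W-5|] = Σ |w-5|·P(W=w)
 = 1·0.15 + 0·0.25 + 1·0.28 + 2·0.15 + 3·0.17
 = 0.15 + 0 + 0.28 + 0.3 + 0.51
 = 1.24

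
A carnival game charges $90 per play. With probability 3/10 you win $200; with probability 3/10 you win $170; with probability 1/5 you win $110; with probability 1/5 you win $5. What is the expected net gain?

E[payout] = 200·3/10 + 170·3/10 + 110·1/5 + 5·1/5
 = 60 + 51 + 22 + 1
 = 134
Net = 134 - 90 = 44

44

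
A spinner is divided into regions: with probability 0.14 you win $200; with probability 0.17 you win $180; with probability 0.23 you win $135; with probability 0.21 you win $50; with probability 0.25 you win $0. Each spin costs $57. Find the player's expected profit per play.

E[payout] = 200·0.14 + 180·0.17 + 135·0.23 + 50·0.21 + 0·0.25
 = 28 + 30.6 + 31.05 + 10.5 + 0
 = 100.15
Net = 100.15 - 57 = 43.15

43.15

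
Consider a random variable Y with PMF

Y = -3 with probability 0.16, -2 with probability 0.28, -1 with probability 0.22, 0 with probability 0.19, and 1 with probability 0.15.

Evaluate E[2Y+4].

1.78

E[2Y+4] = Σ (2y+4)·P(Y=y)
 = (-2)·0.16 + 0·0.28 + 2·0.22 + 4·0.19 + 6·0.15
 = (-0.32) + 0 + 0.44 + 0.76 + 0.9
 = 1.78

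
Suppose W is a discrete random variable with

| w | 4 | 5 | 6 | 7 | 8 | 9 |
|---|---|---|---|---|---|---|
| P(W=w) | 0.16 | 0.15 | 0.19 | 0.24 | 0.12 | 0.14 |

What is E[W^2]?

43.93

E[W^2] = Σ w^2·P(W=w)
 = 16·0.16 + 25·0.15 + 36·0.19 + 49·0.24 + 64·0.12 + 81·0.14
 = 2.56 + 3.75 + 6.84 + 11.76 + 7.68 + 11.34
 = 43.93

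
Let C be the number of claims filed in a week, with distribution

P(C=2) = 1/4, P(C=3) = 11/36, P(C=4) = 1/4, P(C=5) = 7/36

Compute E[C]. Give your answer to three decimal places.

E[C] = Σ c·P(C=c)
 = 2·1/4 + 3·11/36 + 4·1/4 + 5·7/36
 = 1/2 + 11/12 + 1 + 35/36
 = 61/18

3.389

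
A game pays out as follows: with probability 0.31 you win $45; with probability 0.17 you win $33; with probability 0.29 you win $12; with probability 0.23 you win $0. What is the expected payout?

23.04

E[payout] = 45·0.31 + 33·0.17 + 12·0.29 + 0·0.23
 = 13.95 + 5.61 + 3.48 + 0
 = 23.04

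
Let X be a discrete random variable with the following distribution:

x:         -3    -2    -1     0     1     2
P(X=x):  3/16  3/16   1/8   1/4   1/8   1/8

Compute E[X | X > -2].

P(X > -2) = 1/8 + 1/4 + 1/8 + 1/8 = 5/8.
E[X | X > -2] = [(-1)·1/8 + 0·1/4 + 1·1/8 + 2·1/8] / (5/8)
 = 1/4 / (5/8)
 = 2/5

0.4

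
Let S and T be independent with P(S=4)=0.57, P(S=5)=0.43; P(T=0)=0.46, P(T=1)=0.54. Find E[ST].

2.3922

E[ST] = Σ_s Σ_t st · P(S=s)P(T=t)
 = 0·0.2622 + 4·0.3078 + 0·0.1978 + 5·0.2322
 = 0 + 1.2312 + 0 + 1.161
 = 2.3922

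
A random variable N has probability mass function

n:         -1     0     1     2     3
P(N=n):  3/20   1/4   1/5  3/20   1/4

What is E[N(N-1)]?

E[N(N-1)] = Σ n(n-1)·P(N=n)
 = 2·3/20 + 0·1/4 + 0·1/5 + 2·3/20 + 6·1/4
 = 3/10 + 0 + 0 + 3/10 + 3/2
 = 21/10

2.1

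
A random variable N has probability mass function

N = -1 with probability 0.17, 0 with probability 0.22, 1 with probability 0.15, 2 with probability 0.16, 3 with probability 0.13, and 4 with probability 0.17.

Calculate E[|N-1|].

1.49

E[|N-1|] = Σ |n-1|·P(N=n)
 = 2·0.17 + 1·0.22 + 0·0.15 + 1·0.16 + 2·0.13 + 3·0.17
 = 0.34 + 0.22 + 0 + 0.16 + 0.26 + 0.51
 = 1.49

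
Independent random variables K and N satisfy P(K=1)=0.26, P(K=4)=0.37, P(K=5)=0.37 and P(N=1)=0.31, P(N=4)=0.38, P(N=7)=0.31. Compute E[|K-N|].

E[|K-N|] = Σ_k Σ_n |k-n| · P(K=k)P(N=n)
 = 0·0.0806 + 3·0.0988 + 6·0.0806 + 3·0.1147 + 0·0.1406 + 3·0.1147 + 4·0.1147 + 1·0.1406 + 2·0.1147
 = 0 + 0.2964 + 0.4836 + 0.3441 + 0 + 0.3441 + 0.4588 + 0.1406 + 0.2294
 = 2.297

2.297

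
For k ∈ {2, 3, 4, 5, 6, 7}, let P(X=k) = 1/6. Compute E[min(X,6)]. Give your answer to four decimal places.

4.3333

E[min(X,6)] = Σ min(x,6)·P(X=x)
 = 2·1/6 + 3·1/6 + 4·1/6 + 5·1/6 + 6·1/6 + 6·1/6
 = 1/3 + 1/2 + 2/3 + 5/6 + 1 + 1
 = 13/3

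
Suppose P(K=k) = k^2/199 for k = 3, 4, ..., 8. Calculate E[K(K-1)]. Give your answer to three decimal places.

E[K(K-1)] = Σ k(k-1)·P(K=k)
 = 6·9/199 + 12·16/199 + 20·25/199 + 30·36/199 + 42·49/199 + 56·64/199
 = 54/199 + 192/199 + 500/199 + 1080/199 + 2058/199 + 3584/199
 = 7468/199

37.528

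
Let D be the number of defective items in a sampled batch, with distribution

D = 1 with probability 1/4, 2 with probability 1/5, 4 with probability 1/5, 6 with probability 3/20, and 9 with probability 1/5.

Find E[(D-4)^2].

8.65

E[(D-4)^2] = Σ (d-4)^2·P(D=d)
 = 9·1/4 + 4·1/5 + 0·1/5 + 4·3/20 + 25·1/5
 = 9/4 + 4/5 + 0 + 3/5 + 5
 = 173/20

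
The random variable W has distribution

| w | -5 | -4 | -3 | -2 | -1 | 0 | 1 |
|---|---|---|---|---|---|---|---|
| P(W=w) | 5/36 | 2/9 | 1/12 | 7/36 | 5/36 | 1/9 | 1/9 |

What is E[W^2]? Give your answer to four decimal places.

8.8056

E[W^2] = Σ w^2·P(W=w)
 = 25·5/36 + 16·2/9 + 9·1/12 + 4·7/36 + 1·5/36 + 0·1/9 + 1·1/9
 = 125/36 + 32/9 + 3/4 + 7/9 + 5/36 + 0 + 1/9
 = 317/36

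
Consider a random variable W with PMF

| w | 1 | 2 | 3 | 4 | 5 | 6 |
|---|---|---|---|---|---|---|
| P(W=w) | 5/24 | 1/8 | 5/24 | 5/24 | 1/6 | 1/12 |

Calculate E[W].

3.25

E[W] = Σ w·P(W=w)
 = 1·5/24 + 2·1/8 + 3·5/24 + 4·5/24 + 5·1/6 + 6·1/12
 = 5/24 + 1/4 + 5/8 + 5/6 + 5/6 + 1/2
 = 13/4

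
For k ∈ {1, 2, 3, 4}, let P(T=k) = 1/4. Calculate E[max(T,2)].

E[max(T,2)] = Σ max(t,2)·P(T=t)
 = 2·1/4 + 2·1/4 + 3·1/4 + 4·1/4
 = 1/2 + 1/2 + 3/4 + 1
 = 11/4

2.75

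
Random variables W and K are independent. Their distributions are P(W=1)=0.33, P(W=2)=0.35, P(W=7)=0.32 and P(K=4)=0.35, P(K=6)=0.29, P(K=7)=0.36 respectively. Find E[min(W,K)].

2.8412

E[min(W,K)] = Σ_w Σ_k min(w,k) · P(W=w)P(K=k)
 = 1·0.1155 + 1·0.0957 + 1·0.1188 + 2·0.1225 + 2·0.1015 + 2·0.126 + 4·0.112 + 6·0.0928 + 7·0.1152
 = 0.1155 + 0.0957 + 0.1188 + 0.245 + 0.203 + 0.252 + 0.448 + 0.5568 + 0.8064
 = 2.8412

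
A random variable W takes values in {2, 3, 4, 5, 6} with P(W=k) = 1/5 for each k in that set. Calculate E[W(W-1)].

14

E[W(W-1)] = Σ w(w-1)·P(W=w)
 = 2·1/5 + 6·1/5 + 12·1/5 + 20·1/5 + 30·1/5
 = 2/5 + 6/5 + 12/5 + 4 + 6
 = 14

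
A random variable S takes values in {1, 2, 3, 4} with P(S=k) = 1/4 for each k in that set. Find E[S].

E[S] = Σ s·P(S=s)
 = 1·1/4 + 2·1/4 + 3·1/4 + 4·1/4
 = 1/4 + 1/2 + 3/4 + 1
 = 5/2

2.5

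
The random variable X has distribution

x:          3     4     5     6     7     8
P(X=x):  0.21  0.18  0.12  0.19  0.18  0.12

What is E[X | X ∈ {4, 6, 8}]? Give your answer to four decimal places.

P(X ∈ {4, 6, 8}) = 0.18 + 0.19 + 0.12 = 0.49.
E[X | X ∈ {4, 6, 8}] = [4·0.18 + 6·0.19 + 8·0.12] / 0.49
 = 2.82 / 0.49
 = 282/49

5.7551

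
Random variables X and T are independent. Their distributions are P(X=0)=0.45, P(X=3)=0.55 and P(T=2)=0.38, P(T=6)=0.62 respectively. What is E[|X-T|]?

E[|X-T|] = Σ_x Σ_t |x-t| · P(X=x)P(T=t)
 = 2·0.171 + 6·0.279 + 1·0.209 + 3·0.341
 = 0.342 + 1.674 + 0.209 + 1.023
 = 3.248

3.248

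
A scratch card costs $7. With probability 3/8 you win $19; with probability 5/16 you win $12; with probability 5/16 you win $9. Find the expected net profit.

6.6875

E[payout] = 19·3/8 + 12·5/16 + 9·5/16
 = 57/8 + 15/4 + 45/16
 = 219/16
Net = 219/16 - 7 = 107/16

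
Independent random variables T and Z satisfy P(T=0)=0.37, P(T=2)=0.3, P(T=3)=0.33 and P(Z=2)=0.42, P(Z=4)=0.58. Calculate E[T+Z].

4.75

E[T+Z] = Σ_t Σ_z (t+z) · P(T=t)P(Z=z)
 = 2·0.1554 + 4·0.2146 + 4·0.126 + 6·0.174 + 5·0.1386 + 7·0.1914
 = 0.3108 + 0.8584 + 0.504 + 1.044 + 0.693 + 1.3398
 = 4.75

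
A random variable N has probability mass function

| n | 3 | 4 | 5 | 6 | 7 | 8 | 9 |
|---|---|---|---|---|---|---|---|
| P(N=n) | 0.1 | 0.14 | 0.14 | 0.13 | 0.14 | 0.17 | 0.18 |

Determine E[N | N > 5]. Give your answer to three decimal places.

P(N > 5) = 0.13 + 0.14 + 0.17 + 0.18 = 0.62.
E[N | N > 5] = [6·0.13 + 7·0.14 + 8·0.17 + 9·0.18] / 0.62
 = 4.74 / 0.62
 = 237/31

7.645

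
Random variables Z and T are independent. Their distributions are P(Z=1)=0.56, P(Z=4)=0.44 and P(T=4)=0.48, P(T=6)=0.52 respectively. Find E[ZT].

11.6928

E[ZT] = Σ_z Σ_t zt · P(Z=z)P(T=t)
 = 4·0.2688 + 6·0.2912 + 16·0.2112 + 24·0.2288
 = 1.0752 + 1.7472 + 3.3792 + 5.4912
 = 11.6928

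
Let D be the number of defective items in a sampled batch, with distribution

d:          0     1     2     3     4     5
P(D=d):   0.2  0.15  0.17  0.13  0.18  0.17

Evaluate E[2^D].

10.54

E[2^D] = Σ 2^d·P(D=d)
 = 1·0.2 + 2·0.15 + 4·0.17 + 8·0.13 + 16·0.18 + 32·0.17
 = 0.2 + 0.3 + 0.68 + 1.04 + 2.88 + 5.44
 = 10.54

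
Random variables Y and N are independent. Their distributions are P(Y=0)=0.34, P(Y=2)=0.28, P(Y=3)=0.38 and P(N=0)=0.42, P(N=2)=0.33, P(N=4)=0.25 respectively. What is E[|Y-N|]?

E[|Y-N|] = Σ_y Σ_n |y-n| · P(Y=y)P(N=n)
 = 0·0.1428 + 2·0.1122 + 4·0.085 + 2·0.1176 + 0·0.0924 + 2·0.07 + 3·0.1596 + 1·0.1254 + 1·0.095
 = 0 + 0.2244 + 0.34 + 0.2352 + 0 + 0.14 + 0.4788 + 0.1254 + 0.095
 = 1.6388

1.6388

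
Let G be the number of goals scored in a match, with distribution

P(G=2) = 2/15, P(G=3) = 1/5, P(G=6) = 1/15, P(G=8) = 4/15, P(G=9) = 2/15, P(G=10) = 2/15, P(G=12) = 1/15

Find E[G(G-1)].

48.8

E[G(G-1)] = Σ g(g-1)·P(G=g)
 = 2·2/15 + 6·1/5 + 30·1/15 + 56·4/15 + 72·2/15 + 90·2/15 + 132·1/15
 = 4/15 + 6/5 + 2 + 224/15 + 48/5 + 12 + 44/5
 = 244/5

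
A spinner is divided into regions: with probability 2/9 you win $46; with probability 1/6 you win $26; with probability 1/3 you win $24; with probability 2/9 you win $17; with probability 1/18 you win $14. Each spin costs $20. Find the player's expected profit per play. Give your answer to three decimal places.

7.111

E[payout] = 46·2/9 + 26·1/6 + 24·1/3 + 17·2/9 + 14·1/18
 = 92/9 + 13/3 + 8 + 34/9 + 7/9
 = 244/9
Net = 244/9 - 20 = 64/9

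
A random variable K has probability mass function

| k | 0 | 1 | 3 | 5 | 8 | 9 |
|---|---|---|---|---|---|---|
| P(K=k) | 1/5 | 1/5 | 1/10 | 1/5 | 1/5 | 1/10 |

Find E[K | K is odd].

4

P(K is odd) = 1/5 + 1/10 + 1/5 + 1/10 = 3/5.
E[K | K is odd] = [1·1/5 + 3·1/10 + 5·1/5 + 9·1/10] / (3/5)
 = 12/5 / (3/5)
 = 4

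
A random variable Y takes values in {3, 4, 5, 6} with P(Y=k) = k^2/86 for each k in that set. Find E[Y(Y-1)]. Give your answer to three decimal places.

E[Y(Y-1)] = Σ y(y-1)·P(Y=y)
 = 6·9/86 + 12·8/43 + 20·25/86 + 30·18/43
 = 27/43 + 96/43 + 250/43 + 540/43
 = 913/43

21.233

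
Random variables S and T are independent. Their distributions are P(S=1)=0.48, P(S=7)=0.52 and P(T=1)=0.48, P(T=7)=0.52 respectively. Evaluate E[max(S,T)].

5.6176

E[max(S,T)] = Σ_s Σ_t max(s,t) · P(S=s)P(T=t)
 = 1·0.2304 + 7·0.2496 + 7·0.2496 + 7·0.2704
 = 0.2304 + 1.7472 + 1.7472 + 1.8928
 = 5.6176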